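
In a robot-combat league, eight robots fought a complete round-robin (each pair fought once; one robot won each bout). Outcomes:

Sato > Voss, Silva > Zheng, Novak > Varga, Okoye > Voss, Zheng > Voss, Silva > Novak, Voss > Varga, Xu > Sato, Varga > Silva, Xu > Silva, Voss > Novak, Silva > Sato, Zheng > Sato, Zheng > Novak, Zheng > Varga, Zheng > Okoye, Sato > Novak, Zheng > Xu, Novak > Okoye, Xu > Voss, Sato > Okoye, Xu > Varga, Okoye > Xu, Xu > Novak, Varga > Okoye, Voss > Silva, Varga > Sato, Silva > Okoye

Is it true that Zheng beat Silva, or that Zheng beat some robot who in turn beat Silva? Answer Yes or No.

Yes

Zheng did not beat Silva directly.
Zheng beat Novak, Varga, Voss, Xu, Okoye, Sato. Of those, Varga beat Silva.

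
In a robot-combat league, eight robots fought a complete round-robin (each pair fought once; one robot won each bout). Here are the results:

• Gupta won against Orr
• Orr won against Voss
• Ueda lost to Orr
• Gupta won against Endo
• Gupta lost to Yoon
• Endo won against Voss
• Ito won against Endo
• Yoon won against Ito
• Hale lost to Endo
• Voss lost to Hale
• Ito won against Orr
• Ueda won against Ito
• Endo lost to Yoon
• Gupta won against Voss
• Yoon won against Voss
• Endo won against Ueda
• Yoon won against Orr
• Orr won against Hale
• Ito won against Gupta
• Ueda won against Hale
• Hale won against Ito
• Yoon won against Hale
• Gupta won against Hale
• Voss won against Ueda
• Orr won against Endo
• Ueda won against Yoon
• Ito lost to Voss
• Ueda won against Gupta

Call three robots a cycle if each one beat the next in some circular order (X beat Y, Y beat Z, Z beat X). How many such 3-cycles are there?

15

Win totals: Hale 2, Ueda 4, Gupta 4, Endo 3, Voss 2, Ito 3, Yoon 6, Orr 4.
A robot with w wins dominates both others in C(w,2) triples; summing gives 1 + 6 + 6 + 3 + 1 + 3 + 15 + 6 = 41 transitive triples.
Total triples C(8,3) = 56, so cyclic triples = 56 − 41 = 15.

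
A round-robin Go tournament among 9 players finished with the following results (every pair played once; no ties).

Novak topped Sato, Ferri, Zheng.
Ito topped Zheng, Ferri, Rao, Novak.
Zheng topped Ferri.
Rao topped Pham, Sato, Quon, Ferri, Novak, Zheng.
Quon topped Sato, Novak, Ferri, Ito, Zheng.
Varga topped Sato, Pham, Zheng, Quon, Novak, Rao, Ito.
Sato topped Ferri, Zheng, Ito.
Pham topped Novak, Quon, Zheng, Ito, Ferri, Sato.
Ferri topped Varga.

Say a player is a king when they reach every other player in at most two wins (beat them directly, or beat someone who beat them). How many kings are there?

5

Quon cannot reach Pham in two steps.
Varga reaches everyone (king).
Rao reaches everyone (king).
Sato cannot reach Quon, Pham in two steps.
Zheng cannot reach Quon, Rao, Sato, Ito, Novak, Pham in two steps.
Ferri reaches everyone (king).
Ito reaches everyone (king).
Novak cannot reach Quon, Rao, Pham in two steps.
Pham reaches everyone (king).
Kings: Varga, Rao, Ferri, Ito, Pham — 5.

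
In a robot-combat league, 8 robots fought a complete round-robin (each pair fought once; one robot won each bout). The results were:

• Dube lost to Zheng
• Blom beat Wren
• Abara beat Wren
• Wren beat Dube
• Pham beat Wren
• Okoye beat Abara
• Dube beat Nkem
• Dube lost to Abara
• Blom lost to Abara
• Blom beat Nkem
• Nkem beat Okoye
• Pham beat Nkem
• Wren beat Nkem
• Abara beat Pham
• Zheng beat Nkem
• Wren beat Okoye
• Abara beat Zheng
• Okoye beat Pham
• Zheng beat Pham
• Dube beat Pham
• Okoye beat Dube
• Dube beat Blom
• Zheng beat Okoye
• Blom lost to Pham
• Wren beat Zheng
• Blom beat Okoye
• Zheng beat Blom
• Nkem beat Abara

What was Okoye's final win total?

Okoye's results: beat Pham, Dube, Abara; lost to Blom, Zheng, Wren, Nkem.
That is 3 wins.

3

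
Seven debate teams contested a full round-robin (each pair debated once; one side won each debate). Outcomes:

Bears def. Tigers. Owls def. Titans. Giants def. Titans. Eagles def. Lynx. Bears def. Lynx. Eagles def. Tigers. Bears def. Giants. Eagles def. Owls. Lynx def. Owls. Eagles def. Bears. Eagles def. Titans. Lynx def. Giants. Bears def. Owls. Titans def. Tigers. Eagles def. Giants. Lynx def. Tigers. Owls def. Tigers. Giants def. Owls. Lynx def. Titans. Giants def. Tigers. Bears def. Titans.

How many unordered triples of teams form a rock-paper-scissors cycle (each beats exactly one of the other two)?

Win totals: Bears 5, Lynx 4, Owls 2, Giants 3, Titans 1, Eagles 6, Tigers 0.
A team with w wins dominates both others in C(w,2) triples; summing gives 10 + 6 + 1 + 3 + 0 + 15 + 0 = 35 transitive triples.
Total triples C(7,3) = 35, so cyclic triples = 35 − 35 = 0.

0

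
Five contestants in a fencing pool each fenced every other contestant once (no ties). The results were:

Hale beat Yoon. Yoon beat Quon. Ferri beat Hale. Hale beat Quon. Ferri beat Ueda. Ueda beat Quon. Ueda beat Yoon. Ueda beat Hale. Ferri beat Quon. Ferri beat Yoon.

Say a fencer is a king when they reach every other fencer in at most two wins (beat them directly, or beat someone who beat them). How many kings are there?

1

Ferri reaches everyone (king).
Ueda cannot reach Ferri in two steps.
Hale cannot reach Ferri, Ueda in two steps.
Yoon cannot reach Ferri, Ueda, Hale in two steps.
Quon cannot reach Ferri, Ueda, Hale, Yoon in two steps.
Kings: Ferri — 1.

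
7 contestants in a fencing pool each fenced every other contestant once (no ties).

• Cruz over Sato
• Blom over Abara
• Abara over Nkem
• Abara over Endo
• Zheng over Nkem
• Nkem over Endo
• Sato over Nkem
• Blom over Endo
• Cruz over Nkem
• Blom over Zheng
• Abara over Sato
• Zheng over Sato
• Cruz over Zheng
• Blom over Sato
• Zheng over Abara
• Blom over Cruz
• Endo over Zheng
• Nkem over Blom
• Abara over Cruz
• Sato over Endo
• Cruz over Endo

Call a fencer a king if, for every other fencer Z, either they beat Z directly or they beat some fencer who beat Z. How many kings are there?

5

Cruz reaches everyone (king).
Abara reaches everyone (king).
Zheng reaches everyone (king).
Nkem reaches everyone (king).
Endo cannot reach Cruz, Blom in two steps.
Blom reaches everyone (king).
Sato cannot reach Cruz, Abara in two steps.
Kings: Cruz, Abara, Zheng, Nkem, Blom — 5.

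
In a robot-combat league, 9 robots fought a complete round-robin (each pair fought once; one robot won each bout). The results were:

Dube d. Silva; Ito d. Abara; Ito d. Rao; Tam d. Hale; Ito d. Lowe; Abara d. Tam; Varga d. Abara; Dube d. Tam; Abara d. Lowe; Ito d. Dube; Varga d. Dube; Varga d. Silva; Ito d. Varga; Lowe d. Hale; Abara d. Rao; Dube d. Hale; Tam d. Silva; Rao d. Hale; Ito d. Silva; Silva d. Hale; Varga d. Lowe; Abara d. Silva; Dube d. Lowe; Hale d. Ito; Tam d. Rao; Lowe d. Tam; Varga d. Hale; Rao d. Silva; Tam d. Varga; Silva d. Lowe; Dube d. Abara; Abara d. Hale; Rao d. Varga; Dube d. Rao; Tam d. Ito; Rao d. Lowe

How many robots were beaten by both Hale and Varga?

Hale beat: Ito.
Varga beat: Lowe, Hale, Dube, Silva, Abara.
No one was beaten by both.

0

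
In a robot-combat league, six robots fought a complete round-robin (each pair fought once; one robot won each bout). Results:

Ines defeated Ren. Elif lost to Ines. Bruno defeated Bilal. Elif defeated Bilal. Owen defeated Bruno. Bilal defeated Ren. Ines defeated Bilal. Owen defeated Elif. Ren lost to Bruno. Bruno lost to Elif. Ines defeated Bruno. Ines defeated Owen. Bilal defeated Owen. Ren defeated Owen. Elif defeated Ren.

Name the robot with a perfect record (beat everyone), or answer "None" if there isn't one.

Ines

Ines has 5 wins out of 5 opponents — a perfect record.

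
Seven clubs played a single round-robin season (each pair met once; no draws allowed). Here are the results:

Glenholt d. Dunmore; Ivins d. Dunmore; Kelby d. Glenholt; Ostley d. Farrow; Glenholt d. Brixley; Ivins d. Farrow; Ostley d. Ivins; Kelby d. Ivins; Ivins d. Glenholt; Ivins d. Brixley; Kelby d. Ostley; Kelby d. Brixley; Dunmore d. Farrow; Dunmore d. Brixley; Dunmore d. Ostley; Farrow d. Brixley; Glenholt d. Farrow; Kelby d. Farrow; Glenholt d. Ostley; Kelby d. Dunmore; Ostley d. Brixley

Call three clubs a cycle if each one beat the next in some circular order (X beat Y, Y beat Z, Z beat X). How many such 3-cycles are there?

2

Win totals: Brixley 0, Ostley 3, Kelby 6, Glenholt 4, Ivins 4, Farrow 1, Dunmore 3.
A club with w wins dominates both others in C(w,2) triples; summing gives 0 + 3 + 15 + 6 + 6 + 0 + 3 = 33 transitive triples.
Total triples C(7,3) = 35, so cyclic triples = 35 − 33 = 2.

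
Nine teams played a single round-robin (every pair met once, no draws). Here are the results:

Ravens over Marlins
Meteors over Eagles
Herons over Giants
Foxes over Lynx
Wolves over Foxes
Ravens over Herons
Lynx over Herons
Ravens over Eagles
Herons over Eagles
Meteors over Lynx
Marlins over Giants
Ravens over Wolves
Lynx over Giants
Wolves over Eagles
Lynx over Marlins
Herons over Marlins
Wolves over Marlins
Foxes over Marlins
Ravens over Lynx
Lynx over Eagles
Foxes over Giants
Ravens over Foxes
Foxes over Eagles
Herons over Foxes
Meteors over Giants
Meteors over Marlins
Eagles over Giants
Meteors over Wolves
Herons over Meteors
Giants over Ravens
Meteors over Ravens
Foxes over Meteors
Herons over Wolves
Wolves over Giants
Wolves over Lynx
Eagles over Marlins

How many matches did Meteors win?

6

Meteors' results: beat Giants, Ravens, Wolves, Lynx, Eagles, Marlins; lost to Herons, Foxes.
That is 6 wins.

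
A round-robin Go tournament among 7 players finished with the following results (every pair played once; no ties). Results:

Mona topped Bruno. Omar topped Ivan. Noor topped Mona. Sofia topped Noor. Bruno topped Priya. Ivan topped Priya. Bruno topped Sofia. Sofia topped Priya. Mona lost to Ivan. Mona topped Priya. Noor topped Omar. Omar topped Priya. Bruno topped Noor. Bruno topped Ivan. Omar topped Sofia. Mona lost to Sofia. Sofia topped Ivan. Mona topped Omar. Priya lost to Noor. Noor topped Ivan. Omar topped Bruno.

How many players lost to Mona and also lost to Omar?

2

Mona beat: Priya, Bruno, Omar.
Omar beat: Priya, Ivan, Sofia, Bruno.
Both beat: Priya, Bruno — 2.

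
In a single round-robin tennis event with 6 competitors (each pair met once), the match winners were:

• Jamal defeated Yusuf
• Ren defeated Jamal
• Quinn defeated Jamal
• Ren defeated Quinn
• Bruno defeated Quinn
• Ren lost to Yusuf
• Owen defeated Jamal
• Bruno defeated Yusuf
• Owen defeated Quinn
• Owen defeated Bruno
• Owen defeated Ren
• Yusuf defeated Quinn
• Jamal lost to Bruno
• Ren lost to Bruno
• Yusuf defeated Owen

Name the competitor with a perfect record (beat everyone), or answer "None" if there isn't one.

None

Highest win total is Owen with 4 (out of 5 possible).
Owen lost to Yusuf, so no competitor went undefeated.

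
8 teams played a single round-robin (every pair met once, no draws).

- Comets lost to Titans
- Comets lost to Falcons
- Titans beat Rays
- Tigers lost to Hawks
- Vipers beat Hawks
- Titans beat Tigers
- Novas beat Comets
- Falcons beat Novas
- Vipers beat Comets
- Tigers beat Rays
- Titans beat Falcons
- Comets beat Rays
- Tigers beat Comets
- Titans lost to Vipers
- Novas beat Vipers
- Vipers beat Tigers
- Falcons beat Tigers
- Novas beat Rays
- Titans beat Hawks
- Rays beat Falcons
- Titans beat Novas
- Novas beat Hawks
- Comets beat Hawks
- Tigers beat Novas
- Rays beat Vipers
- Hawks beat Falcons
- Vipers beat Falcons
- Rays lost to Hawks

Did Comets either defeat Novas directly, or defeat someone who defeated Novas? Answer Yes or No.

No

Comets did not beat Novas directly.
Comets beat Rays, Hawks, but each of them lost to Novas. No two-step path.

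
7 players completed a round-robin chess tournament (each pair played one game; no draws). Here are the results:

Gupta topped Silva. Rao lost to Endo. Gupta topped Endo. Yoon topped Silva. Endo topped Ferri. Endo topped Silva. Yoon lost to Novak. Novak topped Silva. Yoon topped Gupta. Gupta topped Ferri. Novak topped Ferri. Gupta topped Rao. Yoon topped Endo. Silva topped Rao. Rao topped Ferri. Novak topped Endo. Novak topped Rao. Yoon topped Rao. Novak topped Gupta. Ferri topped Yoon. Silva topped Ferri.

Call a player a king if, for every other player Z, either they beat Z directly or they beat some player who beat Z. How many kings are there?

Ferri cannot reach Novak in two steps.
Novak reaches everyone (king).
Yoon cannot reach Novak in two steps.
Silva cannot reach Novak, Gupta, Endo in two steps.
Rao cannot reach Novak, Silva, Gupta, Endo in two steps.
Gupta cannot reach Novak in two steps.
Endo cannot reach Novak, Gupta in two steps.
Kings: Novak — 1.

1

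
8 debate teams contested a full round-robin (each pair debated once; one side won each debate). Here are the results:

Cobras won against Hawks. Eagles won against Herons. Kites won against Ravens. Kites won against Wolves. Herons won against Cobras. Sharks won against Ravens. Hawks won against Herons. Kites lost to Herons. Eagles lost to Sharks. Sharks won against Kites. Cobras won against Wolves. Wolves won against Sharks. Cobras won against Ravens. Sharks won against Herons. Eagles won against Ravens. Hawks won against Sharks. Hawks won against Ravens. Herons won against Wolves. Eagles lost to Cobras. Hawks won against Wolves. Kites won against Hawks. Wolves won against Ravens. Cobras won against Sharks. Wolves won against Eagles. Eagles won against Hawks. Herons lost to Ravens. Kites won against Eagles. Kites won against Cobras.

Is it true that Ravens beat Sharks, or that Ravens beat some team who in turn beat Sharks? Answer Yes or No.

No

Ravens did not beat Sharks directly.
Ravens beat Herons, but each of them lost to Sharks. No two-step path.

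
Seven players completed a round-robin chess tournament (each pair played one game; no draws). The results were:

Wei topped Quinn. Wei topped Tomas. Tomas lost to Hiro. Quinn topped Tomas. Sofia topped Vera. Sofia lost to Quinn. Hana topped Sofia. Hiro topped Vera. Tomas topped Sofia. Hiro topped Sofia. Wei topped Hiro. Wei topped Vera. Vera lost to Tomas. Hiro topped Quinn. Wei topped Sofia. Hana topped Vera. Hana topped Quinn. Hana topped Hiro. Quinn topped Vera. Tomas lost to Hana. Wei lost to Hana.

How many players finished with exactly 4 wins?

1

Win totals: Tomas 2, Wei 5, Quinn 3, Hana 6, Hiro 4, Vera 0, Sofia 1.
Exactly 4: Hiro — 1 player.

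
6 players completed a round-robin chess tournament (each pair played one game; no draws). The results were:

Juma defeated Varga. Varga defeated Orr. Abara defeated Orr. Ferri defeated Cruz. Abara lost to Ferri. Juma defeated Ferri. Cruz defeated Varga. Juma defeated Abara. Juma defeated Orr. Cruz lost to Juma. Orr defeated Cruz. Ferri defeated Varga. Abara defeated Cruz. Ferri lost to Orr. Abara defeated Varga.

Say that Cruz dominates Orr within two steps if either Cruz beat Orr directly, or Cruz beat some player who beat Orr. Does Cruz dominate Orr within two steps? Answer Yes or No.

Cruz did not beat Orr directly.
Cruz beat Varga. Of those, Varga beat Orr.

Yes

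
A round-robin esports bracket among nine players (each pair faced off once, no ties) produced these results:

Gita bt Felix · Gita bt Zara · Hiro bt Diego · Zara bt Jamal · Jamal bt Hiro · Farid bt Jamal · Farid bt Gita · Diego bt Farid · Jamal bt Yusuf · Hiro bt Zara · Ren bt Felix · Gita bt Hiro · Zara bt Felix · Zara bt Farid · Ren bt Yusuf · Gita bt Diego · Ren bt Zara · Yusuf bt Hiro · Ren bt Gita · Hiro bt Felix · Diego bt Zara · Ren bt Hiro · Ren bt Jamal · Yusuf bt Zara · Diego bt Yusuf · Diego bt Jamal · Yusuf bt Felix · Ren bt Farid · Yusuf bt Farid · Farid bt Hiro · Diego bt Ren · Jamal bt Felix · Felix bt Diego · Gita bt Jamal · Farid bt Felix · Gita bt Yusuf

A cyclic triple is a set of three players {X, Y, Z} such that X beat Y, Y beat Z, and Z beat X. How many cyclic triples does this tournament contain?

17

Win totals: Ren 7, Hiro 3, Zara 3, Felix 1, Jamal 3, Gita 6, Diego 5, Yusuf 4, Farid 4.
A player with w wins dominates both others in C(w,2) triples; summing gives 21 + 3 + 3 + 0 + 3 + 15 + 10 + 6 + 6 = 67 transitive triples.
Total triples C(9,3) = 84, so cyclic triples = 84 − 67 = 17.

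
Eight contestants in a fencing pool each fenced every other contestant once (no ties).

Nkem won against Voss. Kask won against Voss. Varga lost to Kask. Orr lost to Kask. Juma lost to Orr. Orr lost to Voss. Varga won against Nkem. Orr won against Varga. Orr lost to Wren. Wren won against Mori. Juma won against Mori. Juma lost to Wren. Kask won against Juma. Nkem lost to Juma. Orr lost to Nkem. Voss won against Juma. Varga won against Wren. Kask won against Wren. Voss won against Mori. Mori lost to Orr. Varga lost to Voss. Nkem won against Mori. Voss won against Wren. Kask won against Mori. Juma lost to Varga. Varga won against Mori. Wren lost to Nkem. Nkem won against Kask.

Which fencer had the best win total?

Win totals: Kask 6, Varga 4, Voss 5, Nkem 5, Wren 3, Orr 3, Juma 2, Mori 0.
Kask leads with 6 wins (next highest: 5).

Kask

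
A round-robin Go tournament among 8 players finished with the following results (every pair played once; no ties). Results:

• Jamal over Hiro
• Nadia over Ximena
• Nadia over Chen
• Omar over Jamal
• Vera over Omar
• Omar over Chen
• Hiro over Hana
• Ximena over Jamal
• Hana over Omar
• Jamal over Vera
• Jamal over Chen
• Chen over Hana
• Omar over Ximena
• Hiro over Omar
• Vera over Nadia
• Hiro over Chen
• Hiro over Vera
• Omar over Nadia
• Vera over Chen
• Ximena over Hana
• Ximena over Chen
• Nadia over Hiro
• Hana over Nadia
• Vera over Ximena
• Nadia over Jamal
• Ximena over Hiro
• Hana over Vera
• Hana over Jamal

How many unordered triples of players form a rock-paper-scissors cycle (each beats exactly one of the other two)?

17

Win totals: Jamal 3, Vera 4, Chen 1, Ximena 4, Omar 4, Hiro 4, Nadia 4, Hana 4.
A player with w wins dominates both others in C(w,2) triples; summing gives 3 + 6 + 0 + 6 + 6 + 6 + 6 + 6 = 39 transitive triples.
Total triples C(8,3) = 56, so cyclic triples = 56 − 39 = 17.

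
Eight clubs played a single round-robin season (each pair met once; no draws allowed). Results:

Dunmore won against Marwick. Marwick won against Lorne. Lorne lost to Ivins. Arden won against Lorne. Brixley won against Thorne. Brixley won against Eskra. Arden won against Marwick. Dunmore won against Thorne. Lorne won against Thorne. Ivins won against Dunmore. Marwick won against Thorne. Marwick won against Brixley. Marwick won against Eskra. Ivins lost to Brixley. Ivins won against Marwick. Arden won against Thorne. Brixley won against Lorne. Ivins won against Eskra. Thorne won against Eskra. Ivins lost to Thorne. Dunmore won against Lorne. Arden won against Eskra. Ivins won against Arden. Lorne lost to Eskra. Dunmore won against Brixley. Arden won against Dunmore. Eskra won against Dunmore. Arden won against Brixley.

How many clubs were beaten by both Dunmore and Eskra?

Dunmore beat: Brixley, Thorne, Lorne, Marwick.
Eskra beat: Dunmore, Lorne.
Both beat: Lorne — 1.

1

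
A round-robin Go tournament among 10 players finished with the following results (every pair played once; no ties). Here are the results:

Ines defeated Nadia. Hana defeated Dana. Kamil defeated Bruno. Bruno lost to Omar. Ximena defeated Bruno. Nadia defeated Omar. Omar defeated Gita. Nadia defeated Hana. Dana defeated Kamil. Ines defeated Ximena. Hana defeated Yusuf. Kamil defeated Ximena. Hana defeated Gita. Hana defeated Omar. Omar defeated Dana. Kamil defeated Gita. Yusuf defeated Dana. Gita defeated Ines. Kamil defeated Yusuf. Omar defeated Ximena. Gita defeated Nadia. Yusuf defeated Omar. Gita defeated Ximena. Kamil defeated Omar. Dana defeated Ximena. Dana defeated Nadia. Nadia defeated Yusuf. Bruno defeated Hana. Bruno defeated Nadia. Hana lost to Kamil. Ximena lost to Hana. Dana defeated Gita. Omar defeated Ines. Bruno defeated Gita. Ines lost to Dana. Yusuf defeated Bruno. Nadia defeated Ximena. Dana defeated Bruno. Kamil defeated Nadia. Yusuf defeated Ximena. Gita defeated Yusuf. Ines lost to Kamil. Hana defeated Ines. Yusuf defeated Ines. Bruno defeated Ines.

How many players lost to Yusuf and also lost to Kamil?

Yusuf beat: Dana, Bruno, Omar, Ines, Ximena.
Kamil beat: Yusuf, Bruno, Hana, Omar, Nadia, Gita, Ines, Ximena.
Both beat: Bruno, Omar, Ines, Ximena — 4.

4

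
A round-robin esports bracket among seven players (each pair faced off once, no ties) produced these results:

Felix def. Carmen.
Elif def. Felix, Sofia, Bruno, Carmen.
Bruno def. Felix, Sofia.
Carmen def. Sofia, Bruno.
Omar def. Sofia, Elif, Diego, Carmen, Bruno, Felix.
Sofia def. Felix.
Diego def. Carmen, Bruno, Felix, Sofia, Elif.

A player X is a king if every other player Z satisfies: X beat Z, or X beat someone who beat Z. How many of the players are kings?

1

Omar reaches everyone (king).
Diego cannot reach Omar in two steps.
Felix cannot reach Omar, Diego, Elif in two steps.
Carmen cannot reach Omar, Diego, Elif in two steps.
Elif cannot reach Omar, Diego in two steps.
Bruno cannot reach Omar, Diego, Elif in two steps.
Sofia cannot reach Omar, Diego, Elif, Bruno in two steps.
Kings: Omar — 1.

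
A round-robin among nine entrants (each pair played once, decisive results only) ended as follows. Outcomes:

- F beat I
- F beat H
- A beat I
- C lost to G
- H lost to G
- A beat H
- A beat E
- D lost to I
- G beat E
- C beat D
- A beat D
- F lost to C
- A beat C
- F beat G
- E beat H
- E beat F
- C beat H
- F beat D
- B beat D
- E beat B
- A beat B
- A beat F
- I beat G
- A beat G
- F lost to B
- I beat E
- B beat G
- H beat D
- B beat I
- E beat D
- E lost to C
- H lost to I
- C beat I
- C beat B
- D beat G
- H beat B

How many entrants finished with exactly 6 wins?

1

Win totals: A 8, B 4, C 6, D 1, E 4, F 4, G 3, H 2, I 4.
Exactly 6: C — 1 entrant.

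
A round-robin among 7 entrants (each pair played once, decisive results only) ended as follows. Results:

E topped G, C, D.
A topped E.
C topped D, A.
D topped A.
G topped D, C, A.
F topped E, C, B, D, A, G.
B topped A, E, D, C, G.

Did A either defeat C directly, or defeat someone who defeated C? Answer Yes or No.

Yes

A did not beat C directly.
A beat E. Of those, E beat C.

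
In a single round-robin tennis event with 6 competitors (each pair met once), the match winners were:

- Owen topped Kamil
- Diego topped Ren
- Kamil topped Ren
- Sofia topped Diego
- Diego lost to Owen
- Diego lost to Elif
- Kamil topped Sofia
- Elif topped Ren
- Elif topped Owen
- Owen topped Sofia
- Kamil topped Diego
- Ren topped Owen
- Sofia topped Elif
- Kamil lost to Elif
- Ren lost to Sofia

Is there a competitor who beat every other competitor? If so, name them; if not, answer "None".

Highest win total is Elif with 4 (out of 5 possible).
Elif lost to Sofia, so no competitor went undefeated.

None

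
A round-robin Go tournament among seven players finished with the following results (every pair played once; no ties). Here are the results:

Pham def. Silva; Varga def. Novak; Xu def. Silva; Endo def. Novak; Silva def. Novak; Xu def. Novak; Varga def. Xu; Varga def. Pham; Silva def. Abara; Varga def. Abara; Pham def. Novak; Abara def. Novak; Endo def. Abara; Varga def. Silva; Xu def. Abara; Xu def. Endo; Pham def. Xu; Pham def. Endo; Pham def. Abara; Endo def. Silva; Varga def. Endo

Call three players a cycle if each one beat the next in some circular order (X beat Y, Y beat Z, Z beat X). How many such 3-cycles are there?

Win totals: Silva 2, Varga 6, Xu 4, Abara 1, Pham 5, Endo 3, Novak 0.
A player with w wins dominates both others in C(w,2) triples; summing gives 1 + 15 + 6 + 0 + 10 + 3 + 0 = 35 transitive triples.
Total triples C(7,3) = 35, so cyclic triples = 35 − 35 = 0.

0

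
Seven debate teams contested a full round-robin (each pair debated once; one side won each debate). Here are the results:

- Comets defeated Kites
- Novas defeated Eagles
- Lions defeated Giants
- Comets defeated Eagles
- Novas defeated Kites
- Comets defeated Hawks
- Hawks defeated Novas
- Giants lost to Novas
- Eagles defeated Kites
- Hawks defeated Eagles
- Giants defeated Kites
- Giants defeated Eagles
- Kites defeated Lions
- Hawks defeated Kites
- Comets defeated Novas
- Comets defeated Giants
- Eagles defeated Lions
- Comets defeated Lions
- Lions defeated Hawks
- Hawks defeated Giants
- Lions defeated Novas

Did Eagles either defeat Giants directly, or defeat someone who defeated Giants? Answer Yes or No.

Yes

Eagles did not beat Giants directly.
Eagles beat Lions, Kites. Of those, Lions beat Giants.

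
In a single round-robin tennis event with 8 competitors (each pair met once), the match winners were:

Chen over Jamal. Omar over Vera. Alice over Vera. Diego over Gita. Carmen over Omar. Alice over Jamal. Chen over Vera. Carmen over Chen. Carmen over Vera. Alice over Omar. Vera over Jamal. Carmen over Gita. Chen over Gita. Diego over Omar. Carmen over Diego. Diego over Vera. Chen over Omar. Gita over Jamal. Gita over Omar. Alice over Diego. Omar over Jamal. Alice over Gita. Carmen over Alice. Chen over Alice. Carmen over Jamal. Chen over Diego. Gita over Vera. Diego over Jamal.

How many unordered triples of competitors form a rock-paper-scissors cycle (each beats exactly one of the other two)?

0

Win totals: Chen 6, Vera 1, Gita 3, Alice 5, Diego 4, Carmen 7, Jamal 0, Omar 2.
A competitor with w wins dominates both others in C(w,2) triples; summing gives 15 + 0 + 3 + 10 + 6 + 21 + 0 + 1 = 56 transitive triples.
Total triples C(8,3) = 56, so cyclic triples = 56 − 56 = 0.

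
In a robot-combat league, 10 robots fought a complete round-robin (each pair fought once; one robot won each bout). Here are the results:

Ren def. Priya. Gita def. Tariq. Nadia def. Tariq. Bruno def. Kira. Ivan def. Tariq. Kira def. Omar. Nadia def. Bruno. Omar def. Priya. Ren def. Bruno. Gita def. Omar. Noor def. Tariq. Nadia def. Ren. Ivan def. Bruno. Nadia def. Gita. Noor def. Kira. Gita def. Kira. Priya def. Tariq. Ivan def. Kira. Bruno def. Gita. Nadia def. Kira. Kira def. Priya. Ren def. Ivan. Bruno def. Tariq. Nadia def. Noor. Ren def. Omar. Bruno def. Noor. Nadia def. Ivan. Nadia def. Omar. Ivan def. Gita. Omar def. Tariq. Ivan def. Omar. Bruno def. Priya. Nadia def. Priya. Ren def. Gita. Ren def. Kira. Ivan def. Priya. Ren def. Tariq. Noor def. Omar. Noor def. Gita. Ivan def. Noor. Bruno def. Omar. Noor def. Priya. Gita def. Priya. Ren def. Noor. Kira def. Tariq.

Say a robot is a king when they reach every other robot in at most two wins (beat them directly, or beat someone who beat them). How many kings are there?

Omar cannot reach Kira, Bruno, Nadia, Noor, Ivan, Ren, Gita in two steps.
Kira cannot reach Bruno, Nadia, Noor, Ivan, Ren, Gita in two steps.
Bruno cannot reach Nadia, Ivan, Ren in two steps.
Nadia reaches everyone (king).
Noor cannot reach Bruno, Nadia, Ivan, Ren in two steps.
Ivan cannot reach Nadia, Ren in two steps.
Priya cannot reach Omar, Kira, Bruno, Nadia, Noor, Ivan, Ren, Gita in two steps.
Ren cannot reach Nadia in two steps.
Tariq cannot reach Omar, Kira, Bruno, Nadia, Noor, Ivan, Priya, Ren, Gita in two steps.
Gita cannot reach Bruno, Nadia, Noor, Ivan, Ren in two steps.
Kings: Nadia — 1.

1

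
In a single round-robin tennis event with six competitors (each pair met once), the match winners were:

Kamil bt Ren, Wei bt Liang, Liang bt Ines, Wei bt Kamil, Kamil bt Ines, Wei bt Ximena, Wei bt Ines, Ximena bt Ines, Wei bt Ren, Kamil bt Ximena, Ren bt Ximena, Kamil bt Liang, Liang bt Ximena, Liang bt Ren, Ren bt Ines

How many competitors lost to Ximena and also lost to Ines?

Ximena beat: Ines.
Ines beat: no one.
No one was beaten by both.

0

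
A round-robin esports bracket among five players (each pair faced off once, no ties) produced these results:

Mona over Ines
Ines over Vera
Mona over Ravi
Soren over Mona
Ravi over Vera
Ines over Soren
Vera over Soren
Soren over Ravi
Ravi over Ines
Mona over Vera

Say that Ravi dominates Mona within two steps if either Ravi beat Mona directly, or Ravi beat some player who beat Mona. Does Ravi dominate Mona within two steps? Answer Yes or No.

No

Ravi did not beat Mona directly.
Ravi beat Ines, Vera, but each of them lost to Mona. No two-step path.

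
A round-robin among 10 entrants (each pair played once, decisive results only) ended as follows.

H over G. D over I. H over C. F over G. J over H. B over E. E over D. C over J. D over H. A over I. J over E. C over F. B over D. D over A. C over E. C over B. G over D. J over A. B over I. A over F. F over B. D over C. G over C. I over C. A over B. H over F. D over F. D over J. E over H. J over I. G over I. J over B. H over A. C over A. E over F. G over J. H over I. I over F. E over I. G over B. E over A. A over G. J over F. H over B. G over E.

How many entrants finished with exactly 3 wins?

1

Win totals: A 4, B 3, C 5, D 6, E 5, F 2, G 6, H 6, I 2, J 6.
Exactly 3: B — 1 entrant.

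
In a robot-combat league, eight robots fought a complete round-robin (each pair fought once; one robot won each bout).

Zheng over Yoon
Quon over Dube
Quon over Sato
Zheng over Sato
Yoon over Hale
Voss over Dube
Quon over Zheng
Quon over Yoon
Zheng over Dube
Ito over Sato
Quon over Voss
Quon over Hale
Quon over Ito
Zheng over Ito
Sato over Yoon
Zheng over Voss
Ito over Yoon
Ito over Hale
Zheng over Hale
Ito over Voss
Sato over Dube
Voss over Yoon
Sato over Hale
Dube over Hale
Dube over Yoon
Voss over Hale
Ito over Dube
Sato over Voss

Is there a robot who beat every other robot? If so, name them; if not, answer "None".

Quon

Quon has 7 wins out of 7 opponents — a perfect record.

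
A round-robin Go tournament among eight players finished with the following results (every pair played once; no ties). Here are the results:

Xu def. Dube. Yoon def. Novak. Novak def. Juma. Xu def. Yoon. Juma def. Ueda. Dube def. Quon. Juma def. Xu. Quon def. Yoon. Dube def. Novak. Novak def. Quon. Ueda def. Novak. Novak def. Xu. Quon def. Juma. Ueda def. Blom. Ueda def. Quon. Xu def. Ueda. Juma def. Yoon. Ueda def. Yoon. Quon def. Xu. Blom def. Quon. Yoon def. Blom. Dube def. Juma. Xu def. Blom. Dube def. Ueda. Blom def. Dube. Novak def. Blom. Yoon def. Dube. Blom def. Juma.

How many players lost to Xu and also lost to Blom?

1

Xu beat: Blom, Yoon, Dube, Ueda.
Blom beat: Quon, Dube, Juma.
Both beat: Dube — 1.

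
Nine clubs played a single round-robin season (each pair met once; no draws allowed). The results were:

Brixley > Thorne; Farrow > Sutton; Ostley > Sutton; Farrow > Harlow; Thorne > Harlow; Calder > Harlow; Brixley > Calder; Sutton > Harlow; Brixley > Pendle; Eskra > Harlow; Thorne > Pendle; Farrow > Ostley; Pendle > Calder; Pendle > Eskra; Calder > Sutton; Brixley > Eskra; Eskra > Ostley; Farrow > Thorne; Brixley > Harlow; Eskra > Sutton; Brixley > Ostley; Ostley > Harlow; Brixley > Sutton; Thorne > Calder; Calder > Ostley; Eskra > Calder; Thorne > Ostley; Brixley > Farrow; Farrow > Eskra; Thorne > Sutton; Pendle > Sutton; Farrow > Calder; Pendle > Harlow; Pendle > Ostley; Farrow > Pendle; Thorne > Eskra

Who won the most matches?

Win totals: Calder 3, Eskra 4, Farrow 7, Sutton 1, Brixley 8, Ostley 2, Thorne 6, Harlow 0, Pendle 5.
Brixley leads with 8 wins (next highest: 7).

Brixley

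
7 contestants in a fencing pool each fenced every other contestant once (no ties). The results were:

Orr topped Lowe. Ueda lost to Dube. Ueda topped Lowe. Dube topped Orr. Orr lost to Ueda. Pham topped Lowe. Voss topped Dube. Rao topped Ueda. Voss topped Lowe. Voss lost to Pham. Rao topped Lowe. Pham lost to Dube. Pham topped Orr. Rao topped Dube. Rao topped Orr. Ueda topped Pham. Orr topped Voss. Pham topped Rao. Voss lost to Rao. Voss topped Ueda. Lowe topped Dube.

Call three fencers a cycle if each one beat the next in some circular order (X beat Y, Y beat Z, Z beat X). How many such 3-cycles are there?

9

Win totals: Lowe 1, Ueda 3, Rao 5, Voss 3, Pham 4, Dube 3, Orr 2.
A fencer with w wins dominates both others in C(w,2) triples; summing gives 0 + 3 + 10 + 3 + 6 + 3 + 1 = 26 transitive triples.
Total triples C(7,3) = 35, so cyclic triples = 35 − 26 = 9.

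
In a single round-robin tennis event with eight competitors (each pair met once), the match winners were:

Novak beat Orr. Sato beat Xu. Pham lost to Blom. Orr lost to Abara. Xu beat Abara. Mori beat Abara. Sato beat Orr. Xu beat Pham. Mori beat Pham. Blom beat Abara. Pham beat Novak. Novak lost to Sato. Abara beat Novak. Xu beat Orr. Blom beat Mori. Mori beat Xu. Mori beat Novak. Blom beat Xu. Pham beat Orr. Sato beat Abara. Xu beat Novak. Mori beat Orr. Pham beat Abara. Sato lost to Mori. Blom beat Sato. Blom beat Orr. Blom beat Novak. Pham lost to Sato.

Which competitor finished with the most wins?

Win totals: Sato 5, Blom 7, Abara 2, Orr 0, Xu 4, Novak 1, Pham 3, Mori 6.
Blom leads with 7 wins (next highest: 6).

Blom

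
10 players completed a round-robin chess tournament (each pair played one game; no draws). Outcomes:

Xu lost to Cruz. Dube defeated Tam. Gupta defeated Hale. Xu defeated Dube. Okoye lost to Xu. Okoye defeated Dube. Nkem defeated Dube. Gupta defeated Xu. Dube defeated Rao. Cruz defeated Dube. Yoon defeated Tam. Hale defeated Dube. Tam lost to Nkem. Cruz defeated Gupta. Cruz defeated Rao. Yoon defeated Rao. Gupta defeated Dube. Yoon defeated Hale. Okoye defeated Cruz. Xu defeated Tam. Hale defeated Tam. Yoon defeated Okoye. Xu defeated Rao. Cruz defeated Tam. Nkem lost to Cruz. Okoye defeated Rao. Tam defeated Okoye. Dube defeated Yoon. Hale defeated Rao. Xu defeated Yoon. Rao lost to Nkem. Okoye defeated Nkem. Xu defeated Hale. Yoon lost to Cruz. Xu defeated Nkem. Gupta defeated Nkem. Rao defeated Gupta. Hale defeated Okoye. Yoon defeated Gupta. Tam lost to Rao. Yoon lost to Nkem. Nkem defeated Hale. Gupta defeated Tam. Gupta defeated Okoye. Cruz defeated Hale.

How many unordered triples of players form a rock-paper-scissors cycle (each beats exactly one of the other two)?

Win totals: Okoye 4, Gupta 6, Xu 7, Rao 2, Tam 1, Hale 4, Yoon 5, Cruz 8, Nkem 5, Dube 3.
A player with w wins dominates both others in C(w,2) triples; summing gives 6 + 15 + 21 + 1 + 0 + 6 + 10 + 28 + 10 + 3 = 100 transitive triples.
Total triples C(10,3) = 120, so cyclic triples = 120 − 100 = 20.

20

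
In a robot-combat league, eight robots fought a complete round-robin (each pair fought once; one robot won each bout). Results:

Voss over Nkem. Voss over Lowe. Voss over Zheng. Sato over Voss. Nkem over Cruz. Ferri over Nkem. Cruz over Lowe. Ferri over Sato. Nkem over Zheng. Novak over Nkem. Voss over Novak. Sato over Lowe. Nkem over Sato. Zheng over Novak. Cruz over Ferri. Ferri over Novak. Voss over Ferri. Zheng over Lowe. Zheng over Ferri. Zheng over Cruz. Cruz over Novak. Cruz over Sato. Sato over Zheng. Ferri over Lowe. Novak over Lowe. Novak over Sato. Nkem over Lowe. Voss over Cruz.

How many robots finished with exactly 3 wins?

Win totals: Nkem 4, Lowe 0, Zheng 4, Novak 3, Voss 6, Ferri 4, Cruz 4, Sato 3.
Exactly 3: Novak, Sato — 2 robots.

2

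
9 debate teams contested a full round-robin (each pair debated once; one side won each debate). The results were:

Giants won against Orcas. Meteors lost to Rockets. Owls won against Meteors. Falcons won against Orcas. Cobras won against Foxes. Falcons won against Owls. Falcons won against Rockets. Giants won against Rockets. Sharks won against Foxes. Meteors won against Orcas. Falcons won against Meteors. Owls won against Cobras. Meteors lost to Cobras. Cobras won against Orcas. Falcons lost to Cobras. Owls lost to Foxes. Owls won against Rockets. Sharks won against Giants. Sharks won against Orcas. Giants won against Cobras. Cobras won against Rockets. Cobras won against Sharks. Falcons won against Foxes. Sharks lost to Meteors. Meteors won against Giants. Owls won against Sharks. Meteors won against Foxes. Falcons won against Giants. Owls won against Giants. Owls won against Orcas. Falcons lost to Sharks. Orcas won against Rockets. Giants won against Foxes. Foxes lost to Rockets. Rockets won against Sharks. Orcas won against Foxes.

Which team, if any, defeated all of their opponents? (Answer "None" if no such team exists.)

None

Highest win total is Owls with 6 (out of 8 possible).
Owls lost to Foxes, Falcons, so no team went undefeated.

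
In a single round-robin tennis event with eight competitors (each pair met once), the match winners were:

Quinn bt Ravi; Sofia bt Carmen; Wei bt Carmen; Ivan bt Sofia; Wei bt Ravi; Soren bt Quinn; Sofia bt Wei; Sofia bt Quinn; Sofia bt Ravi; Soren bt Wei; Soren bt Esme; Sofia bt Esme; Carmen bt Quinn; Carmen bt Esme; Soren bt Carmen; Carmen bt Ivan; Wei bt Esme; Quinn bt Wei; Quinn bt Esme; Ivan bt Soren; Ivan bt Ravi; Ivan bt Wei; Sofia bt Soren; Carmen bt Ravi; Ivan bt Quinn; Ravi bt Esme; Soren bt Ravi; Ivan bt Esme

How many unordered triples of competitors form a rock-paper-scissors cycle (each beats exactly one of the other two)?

4

Win totals: Soren 5, Sofia 6, Ravi 1, Carmen 4, Esme 0, Wei 3, Ivan 6, Quinn 3.
A competitor with w wins dominates both others in C(w,2) triples; summing gives 10 + 15 + 0 + 6 + 0 + 3 + 15 + 3 = 52 transitive triples.
Total triples C(8,3) = 56, so cyclic triples = 56 − 52 = 4.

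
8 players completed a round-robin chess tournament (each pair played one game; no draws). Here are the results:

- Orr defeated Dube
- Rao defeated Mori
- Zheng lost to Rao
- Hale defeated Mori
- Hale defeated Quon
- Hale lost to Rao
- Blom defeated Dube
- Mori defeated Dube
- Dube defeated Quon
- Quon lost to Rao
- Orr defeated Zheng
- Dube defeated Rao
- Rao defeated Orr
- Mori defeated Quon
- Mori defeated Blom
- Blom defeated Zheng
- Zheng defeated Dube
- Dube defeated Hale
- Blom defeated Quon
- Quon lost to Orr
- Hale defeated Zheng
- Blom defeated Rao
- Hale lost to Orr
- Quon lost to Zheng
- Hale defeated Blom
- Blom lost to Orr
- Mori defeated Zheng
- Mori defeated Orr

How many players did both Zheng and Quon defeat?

Zheng beat: Quon, Dube.
Quon beat: no one.
No one was beaten by both.

0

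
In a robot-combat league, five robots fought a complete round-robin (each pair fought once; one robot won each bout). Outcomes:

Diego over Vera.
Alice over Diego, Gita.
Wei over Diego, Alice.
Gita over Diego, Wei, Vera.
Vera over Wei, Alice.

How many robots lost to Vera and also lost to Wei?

Vera beat: Wei, Alice.
Wei beat: Alice, Diego.
Both beat: Alice — 1.

1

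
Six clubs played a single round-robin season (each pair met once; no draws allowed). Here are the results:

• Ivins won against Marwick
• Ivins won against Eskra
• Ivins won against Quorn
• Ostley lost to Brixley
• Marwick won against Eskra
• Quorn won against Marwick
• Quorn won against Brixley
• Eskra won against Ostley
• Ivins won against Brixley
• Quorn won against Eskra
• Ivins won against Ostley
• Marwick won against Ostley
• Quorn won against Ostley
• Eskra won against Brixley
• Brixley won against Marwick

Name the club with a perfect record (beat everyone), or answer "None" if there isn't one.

Ivins has 5 wins out of 5 opponents — a perfect record.

Ivins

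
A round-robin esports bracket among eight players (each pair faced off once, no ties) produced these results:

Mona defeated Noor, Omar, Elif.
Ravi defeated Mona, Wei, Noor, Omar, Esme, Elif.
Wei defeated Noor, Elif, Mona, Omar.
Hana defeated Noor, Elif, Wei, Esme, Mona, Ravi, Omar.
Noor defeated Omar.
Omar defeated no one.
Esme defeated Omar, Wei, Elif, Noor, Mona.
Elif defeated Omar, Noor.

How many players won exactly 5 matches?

Win totals: Esme 5, Hana 7, Omar 0, Wei 4, Mona 3, Ravi 6, Elif 2, Noor 1.
Exactly 5: Esme — 1 player.

1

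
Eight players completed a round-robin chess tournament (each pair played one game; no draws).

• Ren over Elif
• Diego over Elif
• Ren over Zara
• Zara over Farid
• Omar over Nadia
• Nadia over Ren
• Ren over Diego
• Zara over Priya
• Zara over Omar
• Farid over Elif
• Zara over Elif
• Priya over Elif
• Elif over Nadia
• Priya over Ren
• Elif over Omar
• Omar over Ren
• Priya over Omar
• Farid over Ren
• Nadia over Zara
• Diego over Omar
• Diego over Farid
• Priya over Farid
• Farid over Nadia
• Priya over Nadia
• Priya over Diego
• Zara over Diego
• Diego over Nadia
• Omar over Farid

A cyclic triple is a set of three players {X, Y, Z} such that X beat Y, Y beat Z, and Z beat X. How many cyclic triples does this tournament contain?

Win totals: Diego 4, Elif 2, Priya 6, Nadia 2, Omar 3, Zara 5, Ren 3, Farid 3.
A player with w wins dominates both others in C(w,2) triples; summing gives 6 + 1 + 15 + 1 + 3 + 10 + 3 + 3 = 42 transitive triples.
Total triples C(8,3) = 56, so cyclic triples = 56 − 42 = 14.

14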